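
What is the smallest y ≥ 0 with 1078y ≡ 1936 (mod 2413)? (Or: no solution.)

445

gcd(2413, 1078) = 1.
1 divides 1936, so solutions exist.
By Bézout, 1078*(338) + 2413*(-151) = 1.
So 1078*(338) ≡ 1 (mod 2413); multiply by 1936: y ≡ 654368 (mod 2413).
Smallest nonnegative: y = 654368 mod 2413 = 445.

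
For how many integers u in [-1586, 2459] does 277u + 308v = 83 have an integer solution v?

13

gcd(308, 277) = 1  (308 = 1*277 + 31, 277 = 8*31 + 29, 31 = 1*29 + 2, 29 = 14*2 + 1, 2 = 2*1).
Back-substituting, 277*(149) + 308*(-134) = 1.
Scale by 83: particular solution (12367, -11122); reduce u mod 308: (47, -42).
General solution: u = 47 + 308t, v = -42 - 277t for integer t.
-1586 ≤ 47 + 308t ≤ 2459 gives t ∈ [-5, 7], which is 13 values.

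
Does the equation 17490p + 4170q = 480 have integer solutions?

gcd(17490, 4170) = 30.
30 divides 480, so integer solutions exist.

yes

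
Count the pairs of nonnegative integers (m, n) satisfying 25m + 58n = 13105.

9

gcd(58, 25) = 1.
By Bézout, 25×(7) + 58×(-3) = 1.
One solution: (37, 210).
General: m = 37 + 58t, n = 210 - 25t.
m ≥ 0 ⇒ t ≥ 0; n ≥ 0 ⇒ t ≤ 8. So t ∈ [0, 8]: 9 solutions.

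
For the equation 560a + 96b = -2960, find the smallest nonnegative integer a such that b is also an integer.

gcd(560, 96) = 16.
16 divides -2960, so solutions exist.
By Bézout, 560×(-1) + 96×(6) = 16.
Scale by -2960/16 = -185: (a₀, b₀) = (185, -1110).
General solution: a = 185 + 6t, b = -1110 - 35t for integer t.
a ≥ 0: smallest is 185 mod 6 = 5 (at t = -30), with b = -60.

5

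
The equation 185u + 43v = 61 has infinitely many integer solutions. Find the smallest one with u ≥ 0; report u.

8

gcd(185, 43) = 1.
1 divides 61, so solutions exist.
By Bézout, 185·(10) + 43·(-43) = 1.
Scale by 61/1 = 61: (u₀, v₀) = (610, -2623).
General solution: u = 610 + 43t, v = -2623 - 185t for integer t.
u ≥ 0: smallest is 610 mod 43 = 8 (at t = -14), with v = -33.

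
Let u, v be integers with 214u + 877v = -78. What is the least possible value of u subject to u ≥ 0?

516

gcd(877, 214) = 1  (877 = 4*214 + 21, 214 = 10*21 + 4, 21 = 5*4 + 1, 4 = 4*1).
1 divides -78, so solutions exist.
Back-substituting, 214*(-209) + 877*(51) = 1.
Scale by -78/1 = -78: (u₀, v₀) = (16302, -3978).
General solution: u = 16302 + 877t, v = -3978 - 214t for integer t.
u ≥ 0: smallest is 16302 mod 877 = 516 (at t = -18), with v = -126.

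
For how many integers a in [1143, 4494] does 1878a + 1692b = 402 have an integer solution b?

gcd(1878, 1692) = 6.
By Bézout, 1878×(91) + 1692×(-101) = 6.
Particular solution: (175, -194).
General solution: a = 175 + 282t, b = -194 - 313t for integer t.
1143 ≤ 175 + 282t ≤ 4494 gives t ∈ [4, 15], which is 12 values.

12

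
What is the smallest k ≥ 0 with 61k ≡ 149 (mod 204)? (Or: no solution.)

173

gcd(204, 61) = 1  (204 = 3·61 + 21, 61 = 2·21 + 19, 21 = 1·19 + 2, 19 = 9·2 + 1, 2 = 2·1).
1 divides 149, so solutions exist.
Back-substituting, 61·(97) + 204·(-29) = 1.
So 61·(97) ≡ 1 (mod 204); multiply by 149: k ≡ 14453 (mod 204).
Smallest nonnegative: k = 14453 mod 204 = 173.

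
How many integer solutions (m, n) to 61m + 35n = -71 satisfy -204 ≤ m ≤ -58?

gcd(61, 35):
  61 = 1*35 + 26
  35 = 1*26 + 9
  26 = 2*9 + 8
  9 = 1*8 + 1
  8 = 8*1
so gcd(61, 35) = 1.
Back-substitute for Bézout coefficients:
  1 = 9 - 1*8
  ... = 61*(-4) + 35*(7)
Scale by -71: particular solution (284, -497); reduce m mod 35: (4, -9).
General solution: m = 4 + 35t, n = -9 - 61t for integer t.
-204 ≤ 4 + 35t ≤ -58 gives t ∈ [-5, -2], which is 4 values.

4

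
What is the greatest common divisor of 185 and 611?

gcd(611, 185):
  611 = 3·185 + 56
  185 = 3·56 + 17
  56 = 3·17 + 5
  17 = 3·5 + 2
  5 = 2·2 + 1
  2 = 2·1
so gcd(611, 185) = 1.

1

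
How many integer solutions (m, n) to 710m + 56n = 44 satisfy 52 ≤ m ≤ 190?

5

gcd(710, 56) = 2  (710 = 12×56 + 38, 56 = 1×38 + 18, 38 = 2×18 + 2, 18 = 9×2).
Back-substituting, 710×(3) + 56×(-38) = 2.
Scale by 22: particular solution (66, -836); reduce m mod 28: (10, -126).
General solution: m = 10 + 28t, n = -126 - 355t for integer t.
52 ≤ 10 + 28t ≤ 190 gives t ∈ [2, 6], which is 5 values.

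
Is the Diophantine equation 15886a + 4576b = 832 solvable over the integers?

yes

gcd(15886, 4576) = 26  (15886 = 3*4576 + 2158, 4576 = 2*2158 + 260, 2158 = 8*260 + 78, 260 = 3*78 + 26, 78 = 3*26).
26 divides 832, so integer solutions exist.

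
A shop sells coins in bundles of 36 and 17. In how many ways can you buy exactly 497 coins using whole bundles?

Need nonnegative integers with 36j + 17k = 497.
gcd(36, 17) = 1, and 36·(-8) + 17·(17) = 1.
So (j₀, k₀) = (-3976, 8449); general j = -3976 + 17t, k = 8449 - 36t.
j ≥ 0 ⇒ t ≥ 234; k ≥ 0 ⇒ t ≤ 234. That's 1 value of t.

1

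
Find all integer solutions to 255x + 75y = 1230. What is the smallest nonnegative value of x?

gcd(255, 75) = 15.
15 divides 1230, so solutions exist.
By Bézout, 255·(-2) + 75·(7) = 15.
Scale by 1230/15 = 82: (x₀, y₀) = (-164, 574).
General solution: x = -164 + 5t, y = 574 - 17t for integer t.
x ≥ 0: smallest is -164 mod 5 = 1 (at t = 33), with y = 13.

1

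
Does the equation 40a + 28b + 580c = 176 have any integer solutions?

yes

gcd(40, 28) = 4.
gcd(4, 580) = 4.
4 divides 176, so integer solutions exist.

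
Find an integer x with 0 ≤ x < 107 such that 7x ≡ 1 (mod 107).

46

gcd(107, 7) = 1  (107 = 15×7 + 2, 7 = 3×2 + 1, 2 = 2×1).
Back-substituting, 7×(46) + 107×(-3) = 1.
So 7×46 ≡ 1 (mod 107), and 46 mod 107 = 46.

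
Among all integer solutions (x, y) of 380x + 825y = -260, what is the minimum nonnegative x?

8

gcd(825, 380) = 5.
5 divides -260, so solutions exist.
By Bézout, 380×(76) + 825×(-35) = 5.
Scale by -260/5 = -52: (x₀, y₀) = (-3952, 1820).
General solution: x = -3952 + 165t, y = 1820 - 76t for integer t.
x ≥ 0: smallest is -3952 mod 165 = 8 (at t = 24), with y = -4.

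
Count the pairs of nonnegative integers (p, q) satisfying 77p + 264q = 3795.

gcd(264, 77) = 11.
By Bézout, 77×(7) + 264×(-2) = 11.
One solution: (15, 10).
General: p = 15 + 24t, q = 10 - 7t.
p ≥ 0 ⇒ t ≥ 0; q ≥ 0 ⇒ t ≤ 1. So t ∈ [0, 1]: 2 solutions.

2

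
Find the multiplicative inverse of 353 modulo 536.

gcd(536, 353):
  536 = 1×353 + 183
  353 = 1×183 + 170
  183 = 1×170 + 13
  170 = 13×13 + 1
  13 = 13×1
so gcd(536, 353) = 1.
Back-substitute for Bézout coefficients:
  1 = 170 - 13×13
  ... = 353×(41) + 536×(-27)
So 353×41 ≡ 1 (mod 536), and 41 mod 536 = 41.

41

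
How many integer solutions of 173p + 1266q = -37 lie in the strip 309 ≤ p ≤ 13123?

gcd(1266, 173):
  1266 = 7·173 + 55
  173 = 3·55 + 8
  55 = 6·8 + 7
  8 = 1·7 + 1
  7 = 7·1
so gcd(1266, 173) = 1.
Back-substitute for Bézout coefficients:
  1 = 8 - 1·7
  ... = 173·(161) + 1266·(-22)
Scale by -37: particular solution (-5957, 814); reduce p mod 1266: (373, -51).
General solution: p = 373 + 1266t, q = -51 - 173t for integer t.
309 ≤ 373 + 1266t ≤ 13123 gives t ∈ [0, 10], which is 11 values.

11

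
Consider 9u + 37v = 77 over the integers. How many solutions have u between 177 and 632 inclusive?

12

gcd(37, 9) = 1.
By Bézout, 9×(-4) + 37×(1) = 1.
Particular solution: (25, -4).
General solution: u = 25 + 37t, v = -4 - 9t for integer t.
177 ≤ 25 + 37t ≤ 632 gives t ∈ [5, 16], which is 12 values.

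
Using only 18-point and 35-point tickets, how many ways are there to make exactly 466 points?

1

Need nonnegative integers with 18j + 35k = 466.
gcd(18, 35) = 1, and 18·(2) + 35·(-1) = 1.
So (j₀, k₀) = (932, -466); general j = 932 + 35t, k = -466 - 18t.
j ≥ 0 ⇒ t ≥ -26; k ≥ 0 ⇒ t ≤ -26. That's 1 value of t.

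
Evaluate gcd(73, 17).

gcd(73, 17):
  73 = 4*17 + 5
  17 = 3*5 + 2
  5 = 2*2 + 1
  2 = 2*1
so gcd(73, 17) = 1.

1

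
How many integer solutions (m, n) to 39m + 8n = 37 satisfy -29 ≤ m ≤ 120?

gcd(39, 8) = 1  (39 = 4·8 + 7, 8 = 1·7 + 1, 7 = 7·1).
Back-substituting, 39·(-1) + 8·(5) = 1.
Scale by 37: particular solution (-37, 185); reduce m mod 8: (3, -10).
General solution: m = 3 + 8t, n = -10 - 39t for integer t.
-29 ≤ 3 + 8t ≤ 120 gives t ∈ [-4, 14], which is 19 values.

19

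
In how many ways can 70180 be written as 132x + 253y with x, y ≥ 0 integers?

23

gcd(253, 132) = 11  (253 = 1·132 + 121, 132 = 1·121 + 11, 121 = 11·11).
Back-substituting, 132·(2) + 253·(-1) = 11.
Scale by 6380: one solution is (12760, -6380). Reduce x mod 23: (18, 268).
General: x = 18 + 23t, y = 268 - 12t.
x ≥ 0 ⇒ t ≥ 0; y ≥ 0 ⇒ t ≤ 22. So t ∈ [0, 22]: 23 solutions.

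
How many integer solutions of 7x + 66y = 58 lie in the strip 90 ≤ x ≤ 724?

gcd(66, 7) = 1.
By Bézout, 7·(19) + 66·(-2) = 1.
Particular solution: (46, -4).
General solution: x = 46 + 66t, y = -4 - 7t for integer t.
90 ≤ 46 + 66t ≤ 724 gives t ∈ [1, 10], which is 10 values.

10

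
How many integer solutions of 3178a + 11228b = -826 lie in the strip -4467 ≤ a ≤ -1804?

gcd(11228, 3178):
  11228 = 3×3178 + 1694
  3178 = 1×1694 + 1484
  1694 = 1×1484 + 210
  1484 = 7×210 + 14
  210 = 15×14
so gcd(11228, 3178) = 14.
Back-substitute for Bézout coefficients:
  14 = 1484 - 7×210
  ... = 3178×(53) + 11228×(-15)
Scale by -59: particular solution (-3127, 885); reduce a mod 802: (81, -23).
General solution: a = 81 + 802t, b = -23 - 227t for integer t.
-4467 ≤ 81 + 802t ≤ -1804 gives t ∈ [-5, -3], which is 3 values.

3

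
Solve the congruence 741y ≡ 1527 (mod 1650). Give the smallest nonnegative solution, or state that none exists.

247

gcd(1650, 741) = 3  (1650 = 2·741 + 168, 741 = 4·168 + 69, 168 = 2·69 + 30, 69 = 2·30 + 9, 30 = 3·9 + 3, 9 = 3·3).
3 divides 1527, so solutions exist.
Back-substituting, 741·(-167) + 1650·(75) = 3.
So 741·(-167) ≡ 3 (mod 1650); multiply by 509: y ≡ -85003 (mod 550).
Smallest nonnegative: y = -85003 mod 550 = 247.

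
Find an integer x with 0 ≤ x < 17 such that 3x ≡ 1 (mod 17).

6

gcd(17, 3) = 1  (17 = 5×3 + 2, 3 = 1×2 + 1, 2 = 2×1).
Back-substituting, 3×(6) + 17×(-1) = 1.
So 3×6 ≡ 1 (mod 17), and 6 mod 17 = 6.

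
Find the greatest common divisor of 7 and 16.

1

gcd(16, 7):
  16 = 2*7 + 2
  7 = 3*2 + 1
  2 = 2*1
so gcd(16, 7) = 1.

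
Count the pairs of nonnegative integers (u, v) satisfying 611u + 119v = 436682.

gcd(611, 119):
  611 = 5·119 + 16
  119 = 7·16 + 7
  16 = 2·7 + 2
  7 = 3·2 + 1
  2 = 2·1
so gcd(611, 119) = 1.
Back-substitute for Bézout coefficients:
  1 = 7 - 3·2
  ... = 611·(-52) + 119·(267)
Scale by 436682: one solution is (-22707464, 116594094). Reduce u mod 119: (116, 3074).
General: u = 116 + 119t, v = 3074 - 611t.
u ≥ 0 ⇒ t ≥ 0; v ≥ 0 ⇒ t ≤ 5. So t ∈ [0, 5]: 6 solutions.

6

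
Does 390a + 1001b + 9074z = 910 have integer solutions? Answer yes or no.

gcd(1001, 390) = 13  (1001 = 2×390 + 221, 390 = 1×221 + 169, 221 = 1×169 + 52, 169 = 3×52 + 13, 52 = 4×13).
gcd(13, 9074) = 13.
13 divides 910, so integer solutions exist.

yes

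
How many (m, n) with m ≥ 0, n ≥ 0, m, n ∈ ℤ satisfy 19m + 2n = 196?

6

gcd(19, 2):
  19 = 9×2 + 1
  2 = 2×1
so gcd(19, 2) = 1.
Back-substitute for Bézout coefficients:
  1 = 19 - 9×2
  ... = 19×(1) + 2×(-9)
Scale by 196: one solution is (196, -1764). Reduce m mod 2: (0, 98).
General: m = 0 + 2t, n = 98 - 19t.
m ≥ 0 ⇒ t ≥ 0; n ≥ 0 ⇒ t ≤ 5. So t ∈ [0, 5]: 6 solutions.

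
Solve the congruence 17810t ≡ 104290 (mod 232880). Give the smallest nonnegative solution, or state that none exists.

gcd(232880, 17810) = 10.
10 divides 104290, so solutions exist.
By Bézout, 17810×(4485) + 232880×(-343) = 10.
So 17810×(4485) ≡ 10 (mod 232880); multiply by 10429: t ≡ 46774065 (mod 23288).
Smallest nonnegative: t = 46774065 mod 23288 = 11761.

11761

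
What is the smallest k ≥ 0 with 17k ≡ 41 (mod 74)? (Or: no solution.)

gcd(74, 17) = 1  (74 = 4×17 + 6, 17 = 2×6 + 5, 6 = 1×5 + 1, 5 = 5×1).
1 divides 41, so solutions exist.
Back-substituting, 17×(-13) + 74×(3) = 1.
So 17×(-13) ≡ 1 (mod 74); multiply by 41: k ≡ -533 (mod 74).
Smallest nonnegative: k = -533 mod 74 = 59.

59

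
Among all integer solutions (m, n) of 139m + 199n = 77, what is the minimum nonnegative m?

75

gcd(199, 139) = 1.
1 divides 77, so solutions exist.
By Bézout, 139×(63) + 199×(-44) = 1.
Scale by 77/1 = 77: (m₀, n₀) = (4851, -3388).
General solution: m = 4851 + 199t, n = -3388 - 139t for integer t.
m ≥ 0: smallest is 4851 mod 199 = 75 (at t = -24), with n = -52.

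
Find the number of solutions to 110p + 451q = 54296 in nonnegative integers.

12

gcd(451, 110):
  451 = 4×110 + 11
  110 = 10×11
so gcd(451, 110) = 11.
Back-substitute for Bézout coefficients:
  11 = 451 - 4×110
  ... = 110×(-4) + 451×(1)
Scale by 4936: one solution is (-19744, 4936). Reduce p mod 41: (18, 116).
General: p = 18 + 41t, q = 116 - 10t.
p ≥ 0 ⇒ t ≥ 0; q ≥ 0 ⇒ t ≤ 11. So t ∈ [0, 11]: 12 solutions.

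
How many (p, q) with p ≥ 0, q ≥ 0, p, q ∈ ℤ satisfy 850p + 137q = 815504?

7

gcd(850, 137) = 1  (850 = 6·137 + 28, 137 = 4·28 + 25, 28 = 1·25 + 3, 25 = 8·3 + 1, 3 = 3·1).
Back-substituting, 850·(-44) + 137·(273) = 1.
Scale by 815504: one solution is (-35882176, 222632592). Reduce p mod 137: (42, 5692).
General: p = 42 + 137t, q = 5692 - 850t.
p ≥ 0 ⇒ t ≥ 0; q ≥ 0 ⇒ t ≤ 6. So t ∈ [0, 6]: 7 solutions.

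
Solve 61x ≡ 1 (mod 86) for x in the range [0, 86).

55

gcd(86, 61) = 1  (86 = 1*61 + 25, 61 = 2*25 + 11, 25 = 2*11 + 3, 11 = 3*3 + 2, 3 = 1*2 + 1, 2 = 2*1).
Back-substituting, 61*(-31) + 86*(22) = 1.
So 61*-31 ≡ 1 (mod 86), and -31 mod 86 = 55.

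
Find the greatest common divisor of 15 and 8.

gcd(15, 8):
  15 = 1·8 + 7
  8 = 1·7 + 1
  7 = 7·1
so gcd(15, 8) = 1.

1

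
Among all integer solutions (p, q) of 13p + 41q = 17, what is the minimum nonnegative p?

36

gcd(41, 13) = 1.
1 divides 17, so solutions exist.
By Bézout, 13*(19) + 41*(-6) = 1.
Scale by 17/1 = 17: (p₀, q₀) = (323, -102).
General solution: p = 323 + 41t, q = -102 - 13t for integer t.
p ≥ 0: smallest is 323 mod 41 = 36 (at t = -7), with q = -11.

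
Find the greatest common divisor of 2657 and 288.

1

gcd(2657, 288) = 1  (2657 = 9*288 + 65, 288 = 4*65 + 28, 65 = 2*28 + 9, 28 = 3*9 + 1, 9 = 9*1).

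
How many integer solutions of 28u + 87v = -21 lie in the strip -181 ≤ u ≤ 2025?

26

gcd(87, 28):
  87 = 3×28 + 3
  28 = 9×3 + 1
  3 = 3×1
so gcd(87, 28) = 1.
Back-substitute for Bézout coefficients:
  1 = 28 - 9×3
  ... = 28×(28) + 87×(-9)
Scale by -21: particular solution (-588, 189); reduce u mod 87: (21, -7).
General solution: u = 21 + 87t, v = -7 - 28t for integer t.
-181 ≤ 21 + 87t ≤ 2025 gives t ∈ [-2, 23], which is 26 values.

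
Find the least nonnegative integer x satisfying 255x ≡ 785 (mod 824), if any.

407

gcd(824, 255) = 1.
1 divides 785, so solutions exist.
By Bézout, 255·(391) + 824·(-121) = 1.
So 255·(391) ≡ 1 (mod 824); multiply by 785: x ≡ 306935 (mod 824).
Smallest nonnegative: x = 306935 mod 824 = 407.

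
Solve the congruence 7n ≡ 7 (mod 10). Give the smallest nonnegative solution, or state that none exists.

1

gcd(10, 7) = 1  (10 = 1*7 + 3, 7 = 2*3 + 1, 3 = 3*1).
1 divides 7, so solutions exist.
Back-substituting, 7*(3) + 10*(-2) = 1.
So 7*(3) ≡ 1 (mod 10); multiply by 7: n ≡ 21 (mod 10).
Smallest nonnegative: n = 21 mod 10 = 1.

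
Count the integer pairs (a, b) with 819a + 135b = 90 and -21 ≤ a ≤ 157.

12

gcd(819, 135) = 9.
By Bézout, 819*(1) + 135*(-6) = 9.
Particular solution: (10, -60).
General solution: a = 10 + 15t, b = -60 - 91t for integer t.
-21 ≤ 10 + 15t ≤ 157 gives t ∈ [-2, 9], which is 12 values.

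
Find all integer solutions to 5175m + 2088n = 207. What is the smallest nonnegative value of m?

65

gcd(5175, 2088) = 9.
9 divides 207, so solutions exist.
By Bézout, 5175*(23) + 2088*(-57) = 9.
Scale by 207/9 = 23: (m₀, n₀) = (529, -1311).
General solution: m = 529 + 232t, n = -1311 - 575t for integer t.
m ≥ 0: smallest is 529 mod 232 = 65 (at t = -2), with n = -161.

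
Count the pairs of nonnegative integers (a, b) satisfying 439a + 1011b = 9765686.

22

gcd(1011, 439):
  1011 = 2×439 + 133
  439 = 3×133 + 40
  133 = 3×40 + 13
  40 = 3×13 + 1
  13 = 13×1
so gcd(1011, 439) = 1.
Back-substitute for Bézout coefficients:
  1 = 40 - 3×13
  ... = 439×(76) + 1011×(-33)
Scale by 9765686: one solution is (742192136, -322267638). Reduce a mod 1011: (860, 9286).
General: a = 860 + 1011t, b = 9286 - 439t.
a ≥ 0 ⇒ t ≥ 0; b ≥ 0 ⇒ t ≤ 21. So t ∈ [0, 21]: 22 solutions.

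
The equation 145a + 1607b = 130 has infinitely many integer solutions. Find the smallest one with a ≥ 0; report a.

gcd(1607, 145) = 1  (1607 = 11*145 + 12, 145 = 12*12 + 1, 12 = 12*1).
1 divides 130, so solutions exist.
Back-substituting, 145*(133) + 1607*(-12) = 1.
Scale by 130/1 = 130: (a₀, b₀) = (17290, -1560).
General solution: a = 17290 + 1607t, b = -1560 - 145t for integer t.
a ≥ 0: smallest is 17290 mod 1607 = 1220 (at t = -10), with b = -110.

1220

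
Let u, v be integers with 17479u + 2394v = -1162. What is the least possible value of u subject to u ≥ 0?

98

gcd(17479, 2394):
  17479 = 7×2394 + 721
  2394 = 3×721 + 231
  721 = 3×231 + 28
  231 = 8×28 + 7
  28 = 4×7
so gcd(17479, 2394) = 7.
7 divides -1162, so solutions exist.
Back-substitute for Bézout coefficients:
  7 = 231 - 8×28
  ... = 17479×(-83) + 2394×(606)
Scale by -1162/7 = -166: (u₀, v₀) = (13778, -100596).
General solution: u = 13778 + 342t, v = -100596 - 2497t for integer t.
u ≥ 0: smallest is 13778 mod 342 = 98 (at t = -40), with v = -716.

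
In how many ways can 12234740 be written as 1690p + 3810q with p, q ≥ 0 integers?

gcd(3810, 1690) = 10.
By Bézout, 1690*(124) + 3810*(-55) = 10.
One solution: (5, 3209).
General: p = 5 + 381t, q = 3209 - 169t.
p ≥ 0 ⇒ t ≥ 0; q ≥ 0 ⇒ t ≤ 18. So t ∈ [0, 18]: 19 solutions.

19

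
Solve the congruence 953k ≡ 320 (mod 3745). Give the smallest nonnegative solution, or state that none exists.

gcd(3745, 953) = 1.
1 divides 320, so solutions exist.
By Bézout, 953×(-503) + 3745×(128) = 1.
So 953×(-503) ≡ 1 (mod 3745); multiply by 320: k ≡ -160960 (mod 3745).
Smallest nonnegative: k = -160960 mod 3745 = 75.

75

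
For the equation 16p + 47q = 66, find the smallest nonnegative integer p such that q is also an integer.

gcd(47, 16):
  47 = 2*16 + 15
  16 = 1*15 + 1
  15 = 15*1
so gcd(47, 16) = 1.
1 divides 66, so solutions exist.
Back-substitute for Bézout coefficients:
  1 = 16 - 1*15
  ... = 16*(3) + 47*(-1)
Scale by 66/1 = 66: (p₀, q₀) = (198, -66).
General solution: p = 198 + 47t, q = -66 - 16t for integer t.
p ≥ 0: smallest is 198 mod 47 = 10 (at t = -4), with q = -2.

10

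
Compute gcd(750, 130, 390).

gcd(750, 130) = 10  (750 = 5×130 + 100, 130 = 1×100 + 30, 100 = 3×30 + 10, 30 = 3×10).
gcd(10, 390) = 10.

10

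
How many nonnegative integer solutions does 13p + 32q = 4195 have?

10

gcd(32, 13) = 1.
By Bézout, 13×(5) + 32×(-2) = 1.
One solution: (15, 125).
General: p = 15 + 32t, q = 125 - 13t.
p ≥ 0 ⇒ t ≥ 0; q ≥ 0 ⇒ t ≤ 9. So t ∈ [0, 9]: 10 solutions.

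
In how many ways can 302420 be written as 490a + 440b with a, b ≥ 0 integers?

gcd(490, 440) = 10  (490 = 1*440 + 50, 440 = 8*50 + 40, 50 = 1*40 + 10, 40 = 4*10).
Back-substituting, 490*(9) + 440*(-10) = 10.
Scale by 30242: one solution is (272178, -302420). Reduce a mod 44: (38, 645).
General: a = 38 + 44t, b = 645 - 49t.
a ≥ 0 ⇒ t ≥ 0; b ≥ 0 ⇒ t ≤ 13. So t ∈ [0, 13]: 14 solutions.

14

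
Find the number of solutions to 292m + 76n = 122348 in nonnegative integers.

gcd(292, 76):
  292 = 3*76 + 64
  76 = 1*64 + 12
  64 = 5*12 + 4
  12 = 3*4
so gcd(292, 76) = 4.
Back-substitute for Bézout coefficients:
  4 = 64 - 5*12
  ... = 292*(6) + 76*(-23)
Scale by 30587: one solution is (183522, -703501). Reduce m mod 19: (1, 1606).
General: m = 1 + 19t, n = 1606 - 73t.
m ≥ 0 ⇒ t ≥ 0; n ≥ 0 ⇒ t ≤ 22. So t ∈ [0, 22]: 23 solutions.

23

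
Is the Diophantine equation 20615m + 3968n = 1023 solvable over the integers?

gcd(20615, 3968) = 31.
31 divides 1023, so integer solutions exist.

yes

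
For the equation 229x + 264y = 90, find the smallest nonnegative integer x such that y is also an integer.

186

gcd(264, 229) = 1  (264 = 1×229 + 35, 229 = 6×35 + 19, 35 = 1×19 + 16, 19 = 1×16 + 3, 16 = 5×3 + 1, 3 = 3×1).
1 divides 90, so solutions exist.
Back-substituting, 229×(-83) + 264×(72) = 1.
Scale by 90/1 = 90: (x₀, y₀) = (-7470, 6480).
General solution: x = -7470 + 264t, y = 6480 - 229t for integer t.
x ≥ 0: smallest is -7470 mod 264 = 186 (at t = 29), with y = -161.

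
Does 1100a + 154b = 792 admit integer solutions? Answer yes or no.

yes

gcd(1100, 154) = 22.
22 divides 792, so integer solutions exist.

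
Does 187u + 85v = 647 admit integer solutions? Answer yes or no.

gcd(187, 85) = 17  (187 = 2*85 + 17, 85 = 5*17).
17 does not divide 647 (remainder 1), so no integer solutions.

no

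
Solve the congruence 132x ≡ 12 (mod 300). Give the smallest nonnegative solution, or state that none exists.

16

gcd(300, 132) = 12.
12 divides 12, so solutions exist.
By Bézout, 132*(-9) + 300*(4) = 12.
So 132*(-9) ≡ 12 (mod 300); multiply by 1: x ≡ -9 (mod 25).
Smallest nonnegative: x = -9 mod 25 = 16.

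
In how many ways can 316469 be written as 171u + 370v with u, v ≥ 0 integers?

gcd(370, 171) = 1.
By Bézout, 171*(-119) + 370*(55) = 1.
One solution: (269, 731).
General: u = 269 + 370t, v = 731 - 171t.
u ≥ 0 ⇒ t ≥ 0; v ≥ 0 ⇒ t ≤ 4. So t ∈ [0, 4]: 5 solutions.

5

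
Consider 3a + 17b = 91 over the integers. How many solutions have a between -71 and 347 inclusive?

25

gcd(17, 3):
  17 = 5·3 + 2
  3 = 1·2 + 1
  2 = 2·1
so gcd(17, 3) = 1.
Back-substitute for Bézout coefficients:
  1 = 3 - 1·2
  ... = 3·(6) + 17·(-1)
Scale by 91: particular solution (546, -91); reduce a mod 17: (2, 5).
General solution: a = 2 + 17t, b = 5 - 3t for integer t.
-71 ≤ 2 + 17t ≤ 347 gives t ∈ [-4, 20], which is 25 values.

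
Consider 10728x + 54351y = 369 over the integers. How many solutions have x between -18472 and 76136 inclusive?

15

gcd(54351, 10728) = 9  (54351 = 5*10728 + 711, 10728 = 15*711 + 63, 711 = 11*63 + 18, 63 = 3*18 + 9, 18 = 2*9).
Back-substituting, 10728*(2599) + 54351*(-513) = 9.
Scale by 41: particular solution (106559, -21033); reduce x mod 6039: (3896, -769).
General solution: x = 3896 + 6039t, y = -769 - 1192t for integer t.
-18472 ≤ 3896 + 6039t ≤ 76136 gives t ∈ [-3, 11], which is 15 values.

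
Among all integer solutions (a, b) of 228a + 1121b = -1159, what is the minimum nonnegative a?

49

gcd(1121, 228) = 19  (1121 = 4×228 + 209, 228 = 1×209 + 19, 209 = 11×19).
19 divides -1159, so solutions exist.
Back-substituting, 228×(5) + 1121×(-1) = 19.
Scale by -1159/19 = -61: (a₀, b₀) = (-305, 61).
General solution: a = -305 + 59t, b = 61 - 12t for integer t.
a ≥ 0: smallest is -305 mod 59 = 49 (at t = 6), with b = -11.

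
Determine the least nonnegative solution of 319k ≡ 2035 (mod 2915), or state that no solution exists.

gcd(2915, 319) = 11  (2915 = 9·319 + 44, 319 = 7·44 + 11, 44 = 4·11).
11 divides 2035, so solutions exist.
Back-substituting, 319·(64) + 2915·(-7) = 11.
So 319·(64) ≡ 11 (mod 2915); multiply by 185: k ≡ 11840 (mod 265).
Smallest nonnegative: k = 11840 mod 265 = 180.

180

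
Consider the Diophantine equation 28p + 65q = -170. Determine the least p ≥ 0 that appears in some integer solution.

45

gcd(65, 28):
  65 = 2*28 + 9
  28 = 3*9 + 1
  9 = 9*1
so gcd(65, 28) = 1.
1 divides -170, so solutions exist.
Back-substitute for Bézout coefficients:
  1 = 28 - 3*9
  ... = 28*(7) + 65*(-3)
Scale by -170/1 = -170: (p₀, q₀) = (-1190, 510).
General solution: p = -1190 + 65t, q = 510 - 28t for integer t.
p ≥ 0: smallest is -1190 mod 65 = 45 (at t = 19), with q = -22.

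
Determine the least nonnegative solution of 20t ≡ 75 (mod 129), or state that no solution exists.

36

gcd(129, 20):
  129 = 6×20 + 9
  20 = 2×9 + 2
  9 = 4×2 + 1
  2 = 2×1
so gcd(129, 20) = 1.
1 divides 75, so solutions exist.
Back-substitute for Bézout coefficients:
  1 = 9 - 4×2
  ... = 20×(-58) + 129×(9)
So 20×(-58) ≡ 1 (mod 129); multiply by 75: t ≡ -4350 (mod 129).
Smallest nonnegative: t = -4350 mod 129 = 36.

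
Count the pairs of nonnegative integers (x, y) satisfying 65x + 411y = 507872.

gcd(411, 65):
  411 = 6·65 + 21
  65 = 3·21 + 2
  21 = 10·2 + 1
  2 = 2·1
so gcd(411, 65) = 1.
Back-substitute for Bézout coefficients:
  1 = 21 - 10·2
  ... = 65·(-196) + 411·(31)
Scale by 507872: one solution is (-99542912, 15744032). Reduce x mod 411: (55, 1227).
General: x = 55 + 411t, y = 1227 - 65t.
x ≥ 0 ⇒ t ≥ 0; y ≥ 0 ⇒ t ≤ 18. So t ∈ [0, 18]: 19 solutions.

19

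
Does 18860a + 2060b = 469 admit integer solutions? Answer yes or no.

no

gcd(18860, 2060) = 20.
20 does not divide 469 (remainder 9), so no integer solutions.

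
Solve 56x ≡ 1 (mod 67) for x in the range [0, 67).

6

gcd(67, 56) = 1.
By Bézout, 56*(6) + 67*(-5) = 1.
So 56*6 ≡ 1 (mod 67), and 6 mod 67 = 6.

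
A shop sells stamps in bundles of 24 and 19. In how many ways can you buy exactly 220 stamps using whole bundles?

Need nonnegative integers with 24j + 19k = 220.
gcd(24, 19) = 1, and 24·(4) + 19·(-5) = 1.
So (j₀, k₀) = (880, -1100); general j = 880 + 19t, k = -1100 - 24t.
j ≥ 0 ⇒ t ≥ -46; k ≥ 0 ⇒ t ≤ -46. That's 1 value of t.

1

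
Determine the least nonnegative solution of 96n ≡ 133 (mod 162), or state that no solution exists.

no solution

gcd(162, 96):
  162 = 1·96 + 66
  96 = 1·66 + 30
  66 = 2·30 + 6
  30 = 5·6
so gcd(162, 96) = 6.
6 does not divide 133, so the congruence has no solution.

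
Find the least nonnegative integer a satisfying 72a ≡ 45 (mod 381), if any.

80

gcd(381, 72) = 3.
3 divides 45, so solutions exist.
By Bézout, 72·(-37) + 381·(7) = 3.
So 72·(-37) ≡ 3 (mod 381); multiply by 15: a ≡ -555 (mod 127).
Smallest nonnegative: a = -555 mod 127 = 80.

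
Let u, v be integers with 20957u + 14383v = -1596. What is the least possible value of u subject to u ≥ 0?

713

gcd(20957, 14383) = 19.
19 divides -1596, so solutions exist.
By Bézout, 20957*(361) + 14383*(-526) = 19.
Scale by -1596/19 = -84: (u₀, v₀) = (-30324, 44184).
General solution: u = -30324 + 757t, v = 44184 - 1103t for integer t.
u ≥ 0: smallest is -30324 mod 757 = 713 (at t = 41), with v = -1039.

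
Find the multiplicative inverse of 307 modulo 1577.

488

gcd(1577, 307) = 1.
By Bézout, 307*(488) + 1577*(-95) = 1.
So 307*488 ≡ 1 (mod 1577), and 488 mod 1577 = 488.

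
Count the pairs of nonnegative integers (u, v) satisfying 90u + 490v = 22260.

gcd(490, 90):
  490 = 5·90 + 40
  90 = 2·40 + 10
  40 = 4·10
so gcd(490, 90) = 10.
Back-substitute for Bézout coefficients:
  10 = 90 - 2·40
  ... = 90·(11) + 490·(-2)
Scale by 2226: one solution is (24486, -4452). Reduce u mod 49: (35, 39).
General: u = 35 + 49t, v = 39 - 9t.
u ≥ 0 ⇒ t ≥ 0; v ≥ 0 ⇒ t ≤ 4. So t ∈ [0, 4]: 5 solutions.

5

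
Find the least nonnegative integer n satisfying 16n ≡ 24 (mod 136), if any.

gcd(136, 16) = 8.
8 divides 24, so solutions exist.
By Bézout, 16*(-8) + 136*(1) = 8.
So 16*(-8) ≡ 8 (mod 136); multiply by 3: n ≡ -24 (mod 17).
Smallest nonnegative: n = -24 mod 17 = 10.

10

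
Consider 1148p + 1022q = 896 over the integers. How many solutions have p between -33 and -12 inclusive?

0

gcd(1148, 1022):
  1148 = 1·1022 + 126
  1022 = 8·126 + 14
  126 = 9·14
so gcd(1148, 1022) = 14.
Back-substitute for Bézout coefficients:
  14 = 1022 - 8·126
  ... = 1148·(-8) + 1022·(9)
Scale by 64: particular solution (-512, 576); reduce p mod 73: (72, -80).
General solution: p = 72 + 73t, q = -80 - 82t for integer t.
-33 ≤ 72 + 73t ≤ -12 gives t ∈ [-1, -2], which is 0 values.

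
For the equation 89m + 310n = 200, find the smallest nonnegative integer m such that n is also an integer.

260

gcd(310, 89):
  310 = 3·89 + 43
  89 = 2·43 + 3
  43 = 14·3 + 1
  3 = 3·1
so gcd(310, 89) = 1.
1 divides 200, so solutions exist.
Back-substitute for Bézout coefficients:
  1 = 43 - 14·3
  ... = 89·(-101) + 310·(29)
Scale by 200/1 = 200: (m₀, n₀) = (-20200, 5800).
General solution: m = -20200 + 310t, n = 5800 - 89t for integer t.
m ≥ 0: smallest is -20200 mod 310 = 260 (at t = 66), with n = -74.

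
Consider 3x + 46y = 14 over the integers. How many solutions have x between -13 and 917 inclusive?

gcd(46, 3):
  46 = 15·3 + 1
  3 = 3·1
so gcd(46, 3) = 1.
Back-substitute for Bézout coefficients:
  1 = 46 - 15·3
  ... = 3·(-15) + 46·(1)
Scale by 14: particular solution (-210, 14); reduce x mod 46: (20, -1).
General solution: x = 20 + 46t, y = -1 - 3t for integer t.
-13 ≤ 20 + 46t ≤ 917 gives t ∈ [0, 19], which is 20 values.

20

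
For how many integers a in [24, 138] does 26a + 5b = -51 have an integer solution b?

gcd(26, 5) = 1.
By Bézout, 26·(1) + 5·(-5) = 1.
Particular solution: (4, -31).
General solution: a = 4 + 5t, b = -31 - 26t for integer t.
24 ≤ 4 + 5t ≤ 138 gives t ∈ [4, 26], which is 23 values.

23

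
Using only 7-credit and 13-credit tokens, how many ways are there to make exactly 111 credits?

Need nonnegative integers with 7j + 13k = 111.
gcd(7, 13) = 1, and 7·(2) + 13·(-1) = 1.
So (j₀, k₀) = (222, -111); general j = 222 + 13t, k = -111 - 7t.
j ≥ 0 ⇒ t ≥ -17; k ≥ 0 ⇒ t ≤ -16. That's 2 values of t.

2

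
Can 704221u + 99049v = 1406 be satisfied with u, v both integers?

gcd(704221, 99049):
  704221 = 7*99049 + 10878
  99049 = 9*10878 + 1147
  10878 = 9*1147 + 555
  1147 = 2*555 + 37
  555 = 15*37
so gcd(704221, 99049) = 37.
37 divides 1406, so integer solutions exist.

yes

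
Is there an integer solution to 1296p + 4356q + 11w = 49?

yes

gcd(4356, 1296) = 36.
gcd(36, 11) = 1.
1 divides 49, so integer solutions exist.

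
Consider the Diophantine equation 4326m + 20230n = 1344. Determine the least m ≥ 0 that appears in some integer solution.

gcd(20230, 4326):
  20230 = 4*4326 + 2926
  4326 = 1*2926 + 1400
  2926 = 2*1400 + 126
  1400 = 11*126 + 14
  126 = 9*14
so gcd(20230, 4326) = 14.
14 divides 1344, so solutions exist.
Back-substitute for Bézout coefficients:
  14 = 1400 - 11*126
  ... = 4326*(159) + 20230*(-34)
Scale by 1344/14 = 96: (m₀, n₀) = (15264, -3264).
General solution: m = 15264 + 1445t, n = -3264 - 309t for integer t.
m ≥ 0: smallest is 15264 mod 1445 = 814 (at t = -10), with n = -174.

814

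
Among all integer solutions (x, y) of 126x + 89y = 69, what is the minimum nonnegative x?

62

gcd(126, 89):
  126 = 1×89 + 37
  89 = 2×37 + 15
  37 = 2×15 + 7
  15 = 2×7 + 1
  7 = 7×1
so gcd(126, 89) = 1.
1 divides 69, so solutions exist.
Back-substitute for Bézout coefficients:
  1 = 15 - 2×7
  ... = 126×(-12) + 89×(17)
Scale by 69/1 = 69: (x₀, y₀) = (-828, 1173).
General solution: x = -828 + 89t, y = 1173 - 126t for integer t.
x ≥ 0: smallest is -828 mod 89 = 62 (at t = 10), with y = -87.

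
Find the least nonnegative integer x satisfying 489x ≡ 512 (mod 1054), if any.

42

gcd(1054, 489) = 1.
1 divides 512, so solutions exist.
By Bézout, 489*(-319) + 1054*(148) = 1.
So 489*(-319) ≡ 1 (mod 1054); multiply by 512: x ≡ -163328 (mod 1054).
Smallest nonnegative: x = -163328 mod 1054 = 42.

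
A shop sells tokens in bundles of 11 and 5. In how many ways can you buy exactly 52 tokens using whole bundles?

1

Need nonnegative integers with 11j + 5k = 52.
gcd(11, 5) = 1, and 11·(1) + 5·(-2) = 1.
So (j₀, k₀) = (52, -104); general j = 52 + 5t, k = -104 - 11t.
j ≥ 0 ⇒ t ≥ -10; k ≥ 0 ⇒ t ≤ -10. That's 1 value of t.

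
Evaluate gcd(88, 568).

8

gcd(568, 88) = 8  (568 = 6*88 + 40, 88 = 2*40 + 8, 40 = 5*8).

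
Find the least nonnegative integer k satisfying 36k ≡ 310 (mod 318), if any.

no solution

gcd(318, 36) = 6.
6 does not divide 310, so the congruence has no solution.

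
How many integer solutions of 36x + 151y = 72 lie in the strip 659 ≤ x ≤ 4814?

gcd(151, 36) = 1.
By Bézout, 36×(21) + 151×(-5) = 1.
Particular solution: (2, 0).
General solution: x = 2 + 151t, y = 0 - 36t for integer t.
659 ≤ 2 + 151t ≤ 4814 gives t ∈ [5, 31], which is 27 values.

27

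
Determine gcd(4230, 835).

5

gcd(4230, 835):
  4230 = 5*835 + 55
  835 = 15*55 + 10
  55 = 5*10 + 5
  10 = 2*5
so gcd(4230, 835) = 5.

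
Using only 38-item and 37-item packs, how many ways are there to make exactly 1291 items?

1

Need nonnegative integers with 38j + 37k = 1291.
gcd(38, 37) = 1, and 38·(1) + 37·(-1) = 1.
So (j₀, k₀) = (1291, -1291); general j = 1291 + 37t, k = -1291 - 38t.
j ≥ 0 ⇒ t ≥ -34; k ≥ 0 ⇒ t ≤ -34. That's 1 value of t.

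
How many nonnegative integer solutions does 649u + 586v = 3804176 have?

gcd(649, 586) = 1  (649 = 1*586 + 63, 586 = 9*63 + 19, 63 = 3*19 + 6, 19 = 3*6 + 1, 6 = 6*1).
Back-substituting, 649*(-93) + 586*(103) = 1.
Scale by 3804176: one solution is (-353788368, 391830128). Reduce u mod 586: (342, 6113).
General: u = 342 + 586t, v = 6113 - 649t.
u ≥ 0 ⇒ t ≥ 0; v ≥ 0 ⇒ t ≤ 9. So t ∈ [0, 9]: 10 solutions.

10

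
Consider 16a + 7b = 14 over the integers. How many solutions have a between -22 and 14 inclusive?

6

gcd(16, 7) = 1.
By Bézout, 16·(-3) + 7·(7) = 1.
Particular solution: (0, 2).
General solution: a = 0 + 7t, b = 2 - 16t for integer t.
-22 ≤ 0 + 7t ≤ 14 gives t ∈ [-3, 2], which is 6 values.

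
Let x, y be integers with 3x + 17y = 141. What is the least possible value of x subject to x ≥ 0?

gcd(17, 3):
  17 = 5*3 + 2
  3 = 1*2 + 1
  2 = 2*1
so gcd(17, 3) = 1.
1 divides 141, so solutions exist.
Back-substitute for Bézout coefficients:
  1 = 3 - 1*2
  ... = 3*(6) + 17*(-1)
Scale by 141/1 = 141: (x₀, y₀) = (846, -141).
General solution: x = 846 + 17t, y = -141 - 3t for integer t.
x ≥ 0: smallest is 846 mod 17 = 13 (at t = -49), with y = 6.

13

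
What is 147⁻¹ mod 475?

gcd(475, 147):
  475 = 3*147 + 34
  147 = 4*34 + 11
  34 = 3*11 + 1
  11 = 11*1
so gcd(475, 147) = 1.
Back-substitute for Bézout coefficients:
  1 = 34 - 3*11
  ... = 147*(-42) + 475*(13)
So 147*-42 ≡ 1 (mod 475), and -42 mod 475 = 433.

433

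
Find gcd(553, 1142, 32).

1

gcd(1142, 553) = 1  (1142 = 2·553 + 36, 553 = 15·36 + 13, 36 = 2·13 + 10, 13 = 1·10 + 3, 10 = 3·3 + 1, 3 = 3·1).
gcd(1, 32) = 1.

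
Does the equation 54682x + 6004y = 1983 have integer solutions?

no

gcd(54682, 6004) = 38.
38 does not divide 1983 (remainder 7), so no integer solutions.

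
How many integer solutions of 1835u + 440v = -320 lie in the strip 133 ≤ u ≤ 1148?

gcd(1835, 440):
  1835 = 4*440 + 75
  440 = 5*75 + 65
  75 = 1*65 + 10
  65 = 6*10 + 5
  10 = 2*5
so gcd(1835, 440) = 5.
Back-substitute for Bézout coefficients:
  5 = 65 - 6*10
  ... = 1835*(-41) + 440*(171)
Scale by -64: particular solution (2624, -10944); reduce u mod 88: (72, -301).
General solution: u = 72 + 88t, v = -301 - 367t for integer t.
133 ≤ 72 + 88t ≤ 1148 gives t ∈ [1, 12], which is 12 values.

12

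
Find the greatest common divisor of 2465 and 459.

17

gcd(2465, 459):
  2465 = 5*459 + 170
  459 = 2*170 + 119
  170 = 1*119 + 51
  119 = 2*51 + 17
  51 = 3*17
so gcd(2465, 459) = 17.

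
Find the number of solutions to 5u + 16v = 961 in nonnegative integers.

gcd(16, 5) = 1.
By Bézout, 5·(-3) + 16·(1) = 1.
One solution: (13, 56).
General: u = 13 + 16t, v = 56 - 5t.
u ≥ 0 ⇒ t ≥ 0; v ≥ 0 ⇒ t ≤ 11. So t ∈ [0, 11]: 12 solutions.

12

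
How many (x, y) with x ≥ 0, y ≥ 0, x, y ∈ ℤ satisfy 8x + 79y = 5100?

8

gcd(79, 8) = 1.
By Bézout, 8·(10) + 79·(-1) = 1.
One solution: (45, 60).
General: x = 45 + 79t, y = 60 - 8t.
x ≥ 0 ⇒ t ≥ 0; y ≥ 0 ⇒ t ≤ 7. So t ∈ [0, 7]: 8 solutions.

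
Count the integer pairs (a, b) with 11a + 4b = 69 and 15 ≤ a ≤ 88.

gcd(11, 4):
  11 = 2*4 + 3
  4 = 1*3 + 1
  3 = 3*1
so gcd(11, 4) = 1.
Back-substitute for Bézout coefficients:
  1 = 4 - 1*3
  ... = 11*(-1) + 4*(3)
Scale by 69: particular solution (-69, 207); reduce a mod 4: (3, 9).
General solution: a = 3 + 4t, b = 9 - 11t for integer t.
15 ≤ 3 + 4t ≤ 88 gives t ∈ [3, 21], which is 19 values.

19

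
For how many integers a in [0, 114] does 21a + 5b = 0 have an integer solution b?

23

gcd(21, 5) = 1.
By Bézout, 21×(1) + 5×(-4) = 1.
Particular solution: (0, 0).
General solution: a = 0 + 5t, b = 0 - 21t for integer t.
0 ≤ 0 + 5t ≤ 114 gives t ∈ [0, 22], which is 23 values.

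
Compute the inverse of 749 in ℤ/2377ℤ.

1993

gcd(2377, 749) = 1  (2377 = 3×749 + 130, 749 = 5×130 + 99, 130 = 1×99 + 31, 99 = 3×31 + 6, 31 = 5×6 + 1, 6 = 6×1).
Back-substituting, 749×(-384) + 2377×(121) = 1.
So 749×-384 ≡ 1 (mod 2377), and -384 mod 2377 = 1993.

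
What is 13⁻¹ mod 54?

25

gcd(54, 13) = 1  (54 = 4×13 + 2, 13 = 6×2 + 1, 2 = 2×1).
Back-substituting, 13×(25) + 54×(-6) = 1.
So 13×25 ≡ 1 (mod 54), and 25 mod 54 = 25.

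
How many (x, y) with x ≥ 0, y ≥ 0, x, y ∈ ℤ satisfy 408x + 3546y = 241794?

gcd(3546, 408):
  3546 = 8*408 + 282
  408 = 1*282 + 126
  282 = 2*126 + 30
  126 = 4*30 + 6
  30 = 5*6
so gcd(3546, 408) = 6.
Back-substitute for Bézout coefficients:
  6 = 126 - 4*30
  ... = 408*(113) + 3546*(-13)
Scale by 40299: one solution is (4553787, -523887). Reduce x mod 591: (132, 53).
General: x = 132 + 591t, y = 53 - 68t.
x ≥ 0 ⇒ t ≥ 0; y ≥ 0 ⇒ t ≤ 0. So t ∈ [0, 0]: 1 solution.

1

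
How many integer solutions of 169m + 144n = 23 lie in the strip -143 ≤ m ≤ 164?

gcd(169, 144) = 1  (169 = 1·144 + 25, 144 = 5·25 + 19, 25 = 1·19 + 6, 19 = 3·6 + 1, 6 = 6·1).
Back-substituting, 169·(-23) + 144·(27) = 1.
Scale by 23: particular solution (-529, 621); reduce m mod 144: (47, -55).
General solution: m = 47 + 144t, n = -55 - 169t for integer t.
-143 ≤ 47 + 144t ≤ 164 gives t ∈ [-1, 0], which is 2 values.

2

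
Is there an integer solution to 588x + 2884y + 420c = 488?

no

gcd(2884, 588) = 28.
gcd(28, 420) = 28.
28 does not divide 488 (remainder 12), so no integer solutions.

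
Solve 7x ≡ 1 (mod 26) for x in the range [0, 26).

15

gcd(26, 7) = 1  (26 = 3·7 + 5, 7 = 1·5 + 2, 5 = 2·2 + 1, 2 = 2·1).
Back-substituting, 7·(-11) + 26·(3) = 1.
So 7·-11 ≡ 1 (mod 26), and -11 mod 26 = 15.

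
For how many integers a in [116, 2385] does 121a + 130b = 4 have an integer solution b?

18

gcd(130, 121):
  130 = 1*121 + 9
  121 = 13*9 + 4
  9 = 2*4 + 1
  4 = 4*1
so gcd(130, 121) = 1.
Back-substitute for Bézout coefficients:
  1 = 9 - 2*4
  ... = 121*(-29) + 130*(27)
Scale by 4: particular solution (-116, 108); reduce a mod 130: (14, -13).
General solution: a = 14 + 130t, b = -13 - 121t for integer t.
116 ≤ 14 + 130t ≤ 2385 gives t ∈ [1, 18], which is 18 values.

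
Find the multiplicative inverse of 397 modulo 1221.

529

gcd(1221, 397):
  1221 = 3*397 + 30
  397 = 13*30 + 7
  30 = 4*7 + 2
  7 = 3*2 + 1
  2 = 2*1
so gcd(1221, 397) = 1.
Back-substitute for Bézout coefficients:
  1 = 7 - 3*2
  ... = 397*(529) + 1221*(-172)
So 397*529 ≡ 1 (mod 1221), and 529 mod 1221 = 529.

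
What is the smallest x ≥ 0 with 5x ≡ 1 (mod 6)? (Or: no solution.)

gcd(6, 5) = 1.
1 divides 1, so solutions exist.
By Bézout, 5×(-1) + 6×(1) = 1.
So 5×(-1) ≡ 1 (mod 6); multiply by 1: x ≡ -1 (mod 6).
Smallest nonnegative: x = -1 mod 6 = 5.

5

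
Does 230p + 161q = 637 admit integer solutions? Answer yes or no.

no

gcd(230, 161) = 23.
23 does not divide 637 (remainder 16), so no integer solutions.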